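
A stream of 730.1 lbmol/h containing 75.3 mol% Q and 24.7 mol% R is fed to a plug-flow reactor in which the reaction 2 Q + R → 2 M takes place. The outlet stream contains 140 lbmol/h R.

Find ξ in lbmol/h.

For R: n = n₀ − 1ξ → 140 = 180.3 − 1ξ, giving ξ = 40.33 lbmol/h.
Outlet amounts (n = n₀ + ν ξ):
  Q: 549.8 − 2(40.33) = 469.1
  R: 180.3 − 1(40.33) = 140
  M: 0 + 2(40.33) = 80.67

ξ = 40.3 lbmol/h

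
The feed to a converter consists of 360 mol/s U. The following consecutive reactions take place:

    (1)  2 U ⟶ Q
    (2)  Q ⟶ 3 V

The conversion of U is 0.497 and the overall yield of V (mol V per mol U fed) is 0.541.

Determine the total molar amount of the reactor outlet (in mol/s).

Conversion of U: U consumed = 2ξ₁ = 0.497 × 360 → ξ₁ = 89.46 mol/s.
Yield of V: 3ξ₂ / 360 = 0.541 → ξ₂ = 64.92 mol/s.
Outlet amounts (n = n₀ + Σ ν·ξ):
  U: 360 − 2(89.46) = 181.1
  Q: 0 + 1(89.46) − 1(64.92) = 24.54
  V: 0 + 3(64.92) = 194.8
Total out = 181.1 + 24.54 + 194.8 = 400.4 mol/s.

400 mol/s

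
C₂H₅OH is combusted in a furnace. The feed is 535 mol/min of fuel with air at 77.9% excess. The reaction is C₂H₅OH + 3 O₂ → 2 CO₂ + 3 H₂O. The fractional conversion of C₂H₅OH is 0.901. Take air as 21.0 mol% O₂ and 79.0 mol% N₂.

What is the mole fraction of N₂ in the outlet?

Stoichiometric O₂ = 3 × 535 = 1605 mol/min; O₂ fed = 1605 × 1.779 = 2855 mol/min.
N₂ fed = 2855 × 79/21 = 10740 mol/min.
Fuel reacted = 0.901 × 535 → ξ = 482 mol/min.
Outlet (n = n₀ + ν ξ):
  C₂H₅OH: 535 − 1(482) = 52.96
  O₂: 2855 − 3(482) = 1409
  N₂: 10740 (inert)
  CO₂: 0 + 2(482) = 964.1
  H₂O: 0 + 3(482) = 1446
Total out = 14610 mol/min; y_N₂ = 10740 / 14610 = 0.735.

0.735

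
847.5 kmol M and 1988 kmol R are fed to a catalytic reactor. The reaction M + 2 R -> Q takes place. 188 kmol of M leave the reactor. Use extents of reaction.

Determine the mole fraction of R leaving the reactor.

For M: n = n₀ − 1ξ → 188 = 847.5 − 1ξ, giving ξ = 659.5 kmol.
Outlet amounts (n = n₀ + ν ξ):
  M: 847.5 − 1(659.5) = 188
  R: 1988 − 2(659.5) = 669
  Q: 0 + 1(659.5) = 659.5
Total out = 1516 kmol; y_R = 669 / 1516 = 0.4411.

0.441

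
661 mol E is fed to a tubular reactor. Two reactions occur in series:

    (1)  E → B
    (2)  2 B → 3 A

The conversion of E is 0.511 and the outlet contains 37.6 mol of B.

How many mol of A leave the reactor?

Conversion of E: E consumed = 1ξ₁ = 0.511 × 661 → ξ₁ = 337.8 mol.
B balance: n_B = 0 + 1ξ₁ − 2ξ₂ = 37.6 → ξ₂ = (1·337.8 − 37.6)/2 = 150.1 mol.
Outlet amounts (n = n₀ + Σ ν·ξ):
  E: 661 − 1(337.8) = 323.2
  B: 0 + 1(337.8) − 2(150.1) = 37.6
  A: 0 + 3(150.1) = 450.3

450 mol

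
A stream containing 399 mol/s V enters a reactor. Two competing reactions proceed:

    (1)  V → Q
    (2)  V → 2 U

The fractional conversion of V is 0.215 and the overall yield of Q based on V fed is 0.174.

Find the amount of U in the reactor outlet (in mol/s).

Yield of Q: 1ξ₁ / 399 = 0.174 → ξ₁ = 69.43 mol/s.
Conversion of V: 1ξ₁ + 1ξ₂ = 0.215 × 399 = 85.78 → ξ₂ = 16.36 mol/s.
Outlet amounts (n = n₀ + Σ ν·ξ):
  V: 399 − 1(69.43) − 1(16.36) = 313.2
  Q: 0 + 1(69.43) = 69.43
  U: 0 + 2(16.36) = 32.72

32.7 mol/s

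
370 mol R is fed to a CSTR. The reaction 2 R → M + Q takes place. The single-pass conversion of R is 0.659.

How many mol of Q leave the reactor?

122 mol

R reacted = 0.659 × 370 = 243.8 mol; ν_R = −2, so ξ = 243.8/2 = 121.9 mol.
Outlet amounts (n = n₀ + ν ξ):
  R: 370 − 2(121.9) = 126.2
  M: 0 + 1(121.9) = 121.9
  Q: 0 + 1(121.9) = 121.9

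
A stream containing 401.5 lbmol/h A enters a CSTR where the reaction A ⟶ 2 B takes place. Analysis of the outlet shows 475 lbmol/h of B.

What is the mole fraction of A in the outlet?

For B: n = n₀ + 2ξ → 475 = 0 + 2ξ, giving ξ = 237.5 lbmol/h.
Outlet amounts (n = n₀ + ν ξ):
  A: 401.5 − 1(237.5) = 164
  B: 0 + 2(237.5) = 475
Total out = 639 lbmol/h; y_A = 164 / 639 = 0.2567.

0.257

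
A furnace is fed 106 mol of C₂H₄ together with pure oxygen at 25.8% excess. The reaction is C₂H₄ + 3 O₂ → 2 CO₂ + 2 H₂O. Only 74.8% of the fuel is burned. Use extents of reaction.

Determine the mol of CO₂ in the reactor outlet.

Stoichiometric O₂ = 3 × 106 = 318 mol; O₂ fed = 318 × 1.258 = 400 mol.
Fuel reacted = 0.748 × 106 → ξ = 79.29 mol.
Outlet (n = n₀ + ν ξ):
  C₂H₄: 106 − 1(79.29) = 26.71
  O₂: 400 − 3(79.29) = 162.2
  CO₂: 0 + 2(79.29) = 158.6
  H₂O: 0 + 2(79.29) = 158.6

159 mol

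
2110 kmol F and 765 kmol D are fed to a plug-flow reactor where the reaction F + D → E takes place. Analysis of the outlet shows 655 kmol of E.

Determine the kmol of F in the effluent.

For E: n = n₀ + 1ξ → 655 = 0 + 1ξ, giving ξ = 655 kmol.
Outlet amounts (n = n₀ + ν ξ):
  F: 2110 − 1(655) = 1455
  D: 765 − 1(655) = 110
  E: 0 + 1(655) = 655

1460 kmol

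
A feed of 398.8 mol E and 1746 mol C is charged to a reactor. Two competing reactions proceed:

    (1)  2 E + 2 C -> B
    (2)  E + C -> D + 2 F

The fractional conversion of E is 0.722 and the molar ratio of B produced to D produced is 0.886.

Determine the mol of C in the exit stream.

Conversion of E: E consumed = 0.722 × 398.8 = 287.9 mol = 2ξ₁ + 1ξ₂.
Selectivity: 1ξ₁ / (1ξ₂) = 0.886 → ξ₁ = 0.886 ξ₂.
Substitute: (2·0.886 + 1) ξ₂ = 287.9 → ξ₂ = 103.9 mol, ξ₁ = 92.03 mol.
Outlet amounts (n = n₀ + Σ ν·ξ):
  E: 398.8 − 2(92.03) − 1(103.9) = 110.9
  C: 1746 − 2(92.03) − 1(103.9) = 1458
  B: 0 + 1(92.03) = 92.03
  D: 0 + 1(103.9) = 103.9
  F: 0 + 2(103.9) = 207.7

1460 mol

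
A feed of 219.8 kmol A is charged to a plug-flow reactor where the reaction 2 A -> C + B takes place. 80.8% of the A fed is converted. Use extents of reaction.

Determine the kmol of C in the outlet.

88.8 kmol

A reacted = 0.808 × 219.8 = 177.6 kmol; ν_A = −2, so ξ = 177.6/2 = 88.8 kmol.
Outlet amounts (n = n₀ + ν ξ):
  A: 219.8 − 2(88.8) = 42.2
  C: 0 + 1(88.8) = 88.8
  B: 0 + 1(88.8) = 88.8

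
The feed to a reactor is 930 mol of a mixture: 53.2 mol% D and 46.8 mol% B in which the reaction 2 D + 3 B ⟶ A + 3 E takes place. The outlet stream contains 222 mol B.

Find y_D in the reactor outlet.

For B: n = n₀ − 3ξ → 222 = 435.2 − 3ξ, giving ξ = 71.08 mol.
Outlet amounts (n = n₀ + ν ξ):
  D: 494.8 − 2(71.08) = 352.6
  B: 435.2 − 3(71.08) = 222
  A: 0 + 1(71.08) = 71.08
  E: 0 + 3(71.08) = 213.2
Total out = 858.9 mol; y_D = 352.6 / 858.9 = 0.4105.

0.411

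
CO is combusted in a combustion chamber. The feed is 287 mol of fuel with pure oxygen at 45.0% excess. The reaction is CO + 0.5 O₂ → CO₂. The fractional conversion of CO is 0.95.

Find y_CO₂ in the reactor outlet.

0.76

Stoichiometric O₂ = 0.5 × 287 = 143.5 mol; O₂ fed = 143.5 × 1.450 = 208.1 mol.
Fuel reacted = 0.95 × 287 → ξ = 272.6 mol.
Outlet (n = n₀ + ν ξ):
  CO: 287 − 1(272.6) = 14.35
  O₂: 208.1 − 0.5(272.6) = 71.75
  CO₂: 0 + 1(272.6) = 272.6
Total out = 358.8 mol; y_CO₂ = 272.6 / 358.8 = 0.76.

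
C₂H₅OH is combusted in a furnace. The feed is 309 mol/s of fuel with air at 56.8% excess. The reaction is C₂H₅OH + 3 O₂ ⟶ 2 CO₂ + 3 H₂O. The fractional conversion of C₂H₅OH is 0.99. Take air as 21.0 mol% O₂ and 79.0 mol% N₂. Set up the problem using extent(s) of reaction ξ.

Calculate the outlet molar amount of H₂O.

Stoichiometric O₂ = 3 × 309 = 927 mol/s; O₂ fed = 927 × 1.568 = 1454 mol/s.
N₂ fed = 1454 × 79/21 = 5468 mol/s.
Fuel reacted = 0.99 × 309 → ξ = 305.9 mol/s.
Outlet (n = n₀ + ν ξ):
  C₂H₅OH: 309 − 1(305.9) = 3.09
  O₂: 1454 − 3(305.9) = 535.8
  N₂: 5468 (inert)
  CO₂: 0 + 2(305.9) = 611.8
  H₂O: 0 + 3(305.9) = 917.7

918 mol/s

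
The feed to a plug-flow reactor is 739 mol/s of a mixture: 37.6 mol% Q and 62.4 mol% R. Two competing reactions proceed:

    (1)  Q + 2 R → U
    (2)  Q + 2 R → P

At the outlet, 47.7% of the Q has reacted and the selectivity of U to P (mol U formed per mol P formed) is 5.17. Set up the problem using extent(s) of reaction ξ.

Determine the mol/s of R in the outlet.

Conversion of Q: Q consumed = 0.477 × 277.9 = 132.5 mol/s = 1ξ₁ + 1ξ₂.
Selectivity: 1ξ₁ / (1ξ₂) = 5.17 → ξ₁ = 5.17 ξ₂.
Substitute: (1·5.17 + 1) ξ₂ = 132.5 → ξ₂ = 21.48 mol/s, ξ₁ = 111.1 mol/s.
Outlet amounts (n = n₀ + Σ ν·ξ):
  Q: 277.9 − 1(111.1) − 1(21.48) = 145.3
  R: 461.1 − 2(111.1) − 2(21.48) = 196.1
  U: 0 + 1(111.1) = 111.1
  P: 0 + 1(21.48) = 21.48

196 mol/s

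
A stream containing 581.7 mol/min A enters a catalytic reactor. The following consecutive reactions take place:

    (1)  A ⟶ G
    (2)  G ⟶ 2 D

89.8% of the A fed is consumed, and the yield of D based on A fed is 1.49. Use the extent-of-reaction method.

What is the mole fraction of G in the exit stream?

Conversion of A: A consumed = 1ξ₁ = 0.898 × 581.7 → ξ₁ = 522.4 mol/min.
Yield of D: 2ξ₂ / 581.7 = 1.49 → ξ₂ = 433.4 mol/min.
Outlet amounts (n = n₀ + Σ ν·ξ):
  A: 581.7 − 1(522.4) = 59.33
  G: 0 + 1(522.4) − 1(433.4) = 89
  D: 0 + 2(433.4) = 866.7
Total out = 1015 mol/min; y_G = 89 / 1015 = 0.08768.

0.0877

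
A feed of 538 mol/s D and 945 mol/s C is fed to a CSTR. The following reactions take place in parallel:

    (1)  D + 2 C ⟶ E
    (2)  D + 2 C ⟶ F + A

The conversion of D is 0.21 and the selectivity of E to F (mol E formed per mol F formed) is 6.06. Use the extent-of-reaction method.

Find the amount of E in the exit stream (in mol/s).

97 mol/s

Conversion of D: D consumed = 0.21 × 538 = 113 mol/s = 1ξ₁ + 1ξ₂.
Selectivity: 1ξ₁ / (1ξ₂) = 6.06 → ξ₁ = 6.06 ξ₂.
Substitute: (1·6.06 + 1) ξ₂ = 113 → ξ₂ = 16 mol/s, ξ₁ = 96.98 mol/s.
Outlet amounts (n = n₀ + Σ ν·ξ):
  D: 538 − 1(96.98) − 1(16) = 425
  C: 945 − 2(96.98) − 2(16) = 719
  E: 0 + 1(96.98) = 96.98
  F: 0 + 1(16) = 16
  A: 0 + 1(16) = 16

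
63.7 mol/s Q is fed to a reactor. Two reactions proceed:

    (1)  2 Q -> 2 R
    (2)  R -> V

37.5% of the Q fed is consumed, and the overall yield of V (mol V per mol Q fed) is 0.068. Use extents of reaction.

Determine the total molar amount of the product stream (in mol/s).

Conversion of Q: Q consumed = 2ξ₁ = 0.375 × 63.7 → ξ₁ = 11.94 mol/s.
Yield of V: 1ξ₂ / 63.7 = 0.068 → ξ₂ = 4.332 mol/s.
Outlet amounts (n = n₀ + Σ ν·ξ):
  Q: 63.7 − 2(11.94) = 39.81
  R: 0 + 2(11.94) − 1(4.332) = 19.56
  V: 0 + 1(4.332) = 4.332
Total out = 39.81 + 19.56 + 4.332 = 63.7 mol/s.

63.7 mol/s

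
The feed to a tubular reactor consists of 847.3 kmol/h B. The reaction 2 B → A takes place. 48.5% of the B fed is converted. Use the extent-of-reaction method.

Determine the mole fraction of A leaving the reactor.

B reacted = 0.485 × 847.3 = 410.9 kmol/h; ν_B = −2, so ξ = 410.9/2 = 205.5 kmol/h.
Outlet amounts (n = n₀ + ν ξ):
  B: 847.3 − 2(205.5) = 436.4
  A: 0 + 1(205.5) = 205.5
Total out = 641.8 kmol/h; y_A = 205.5 / 641.8 = 0.3201.

0.32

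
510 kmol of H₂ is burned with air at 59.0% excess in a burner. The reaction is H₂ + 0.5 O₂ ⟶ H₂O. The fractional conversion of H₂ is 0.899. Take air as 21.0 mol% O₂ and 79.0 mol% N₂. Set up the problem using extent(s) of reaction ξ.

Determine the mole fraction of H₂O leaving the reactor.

0.207

Stoichiometric O₂ = 0.5 × 510 = 255 kmol; O₂ fed = 255 × 1.590 = 405.4 kmol.
N₂ fed = 405.4 × 79/21 = 1525 kmol.
Fuel reacted = 0.899 × 510 → ξ = 458.5 kmol.
Outlet (n = n₀ + ν ξ):
  H₂: 510 − 1(458.5) = 51.51
  O₂: 405.4 − 0.5(458.5) = 176.2
  N₂: 1525 (inert)
  H₂O: 0 + 1(458.5) = 458.5
Total out = 2211 kmol; y_H₂O = 458.5 / 2211 = 0.2073.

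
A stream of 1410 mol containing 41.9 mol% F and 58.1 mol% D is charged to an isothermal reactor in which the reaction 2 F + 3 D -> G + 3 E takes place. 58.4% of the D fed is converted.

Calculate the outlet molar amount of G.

D reacted = 0.584 × 819.2 = 478.4 mol; ν_D = −3, so ξ = 478.4/3 = 159.5 mol.
Outlet amounts (n = n₀ + ν ξ):
  F: 590.8 − 2(159.5) = 271.8
  D: 819.2 − 3(159.5) = 340.8
  G: 0 + 1(159.5) = 159.5
  E: 0 + 3(159.5) = 478.4

159 mol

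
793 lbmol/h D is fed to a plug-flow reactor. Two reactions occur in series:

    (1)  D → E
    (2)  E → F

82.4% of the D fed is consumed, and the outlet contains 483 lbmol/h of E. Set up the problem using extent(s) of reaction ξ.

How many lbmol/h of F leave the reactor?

170 lbmol/h

Conversion of D: D consumed = 1ξ₁ = 0.824 × 793 → ξ₁ = 653.4 lbmol/h.
E balance: n_E = 0 + 1ξ₁ − 1ξ₂ = 483 → ξ₂ = (1·653.4 − 483)/1 = 170.4 lbmol/h.
Outlet amounts (n = n₀ + Σ ν·ξ):
  D: 793 − 1(653.4) = 139.6
  E: 0 + 1(653.4) − 1(170.4) = 483
  F: 0 + 1(170.4) = 170.4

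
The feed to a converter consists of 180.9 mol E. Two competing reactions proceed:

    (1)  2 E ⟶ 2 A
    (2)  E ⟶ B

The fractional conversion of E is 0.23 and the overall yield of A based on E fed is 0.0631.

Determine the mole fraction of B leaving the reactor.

0.167

Yield of A: 2ξ₁ / 180.9 = 0.0631 → ξ₁ = 5.707 mol.
Conversion of E: 2ξ₁ + 1ξ₂ = 0.23 × 180.9 = 41.61 → ξ₂ = 30.19 mol.
Outlet amounts (n = n₀ + Σ ν·ξ):
  E: 180.9 − 2(5.707) − 1(30.19) = 139.3
  A: 0 + 2(5.707) = 11.41
  B: 0 + 1(30.19) = 30.19
Total out = 180.9 mol; y_B = 30.19 / 180.9 = 0.1669.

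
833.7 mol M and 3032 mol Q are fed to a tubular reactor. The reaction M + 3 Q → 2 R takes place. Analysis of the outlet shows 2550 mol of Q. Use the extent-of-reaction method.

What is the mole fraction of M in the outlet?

For Q: n = n₀ − 3ξ → 2550 = 3032 − 3ξ, giving ξ = 160.7 mol.
Outlet amounts (n = n₀ + ν ξ):
  M: 833.7 − 1(160.7) = 673
  Q: 3032 − 3(160.7) = 2550
  R: 0 + 2(160.7) = 321.3
Total out = 3544 mol; y_M = 673 / 3544 = 0.1899.

0.19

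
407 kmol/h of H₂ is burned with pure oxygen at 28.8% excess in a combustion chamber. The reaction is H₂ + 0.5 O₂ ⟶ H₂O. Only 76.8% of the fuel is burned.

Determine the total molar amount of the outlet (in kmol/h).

Stoichiometric O₂ = 0.5 × 407 = 203.5 kmol/h; O₂ fed = 203.5 × 1.288 = 262.1 kmol/h.
Fuel reacted = 0.768 × 407 → ξ = 312.6 kmol/h.
Outlet (n = n₀ + ν ξ):
  H₂: 407 − 1(312.6) = 94.42
  O₂: 262.1 − 0.5(312.6) = 105.8
  H₂O: 0 + 1(312.6) = 312.6
Total out = 94.42 + 105.8 + 312.6 = 512.8 kmol/h.

513 kmol/h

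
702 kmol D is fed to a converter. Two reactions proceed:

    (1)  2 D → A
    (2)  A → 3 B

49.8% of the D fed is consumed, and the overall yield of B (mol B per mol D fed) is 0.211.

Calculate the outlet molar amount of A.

Conversion of D: D consumed = 2ξ₁ = 0.498 × 702 → ξ₁ = 174.8 kmol.
Yield of B: 3ξ₂ / 702 = 0.211 → ξ₂ = 49.37 kmol.
Outlet amounts (n = n₀ + Σ ν·ξ):
  D: 702 − 2(174.8) = 352.4
  A: 0 + 1(174.8) − 1(49.37) = 125.4
  B: 0 + 3(49.37) = 148.1

125 kmol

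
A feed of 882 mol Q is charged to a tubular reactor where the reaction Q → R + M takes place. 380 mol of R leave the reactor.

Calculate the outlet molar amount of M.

For R: n = n₀ + 1ξ → 380 = 0 + 1ξ, giving ξ = 380 mol.
Outlet amounts (n = n₀ + ν ξ):
  Q: 882 − 1(380) = 502
  R: 0 + 1(380) = 380
  M: 0 + 1(380) = 380

380 mol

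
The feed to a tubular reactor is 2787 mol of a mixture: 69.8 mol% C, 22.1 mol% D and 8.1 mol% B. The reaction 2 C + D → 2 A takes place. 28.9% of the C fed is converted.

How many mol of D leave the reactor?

C reacted = 0.289 × 1945 = 562.2 mol; ν_C = −2, so ξ = 562.2/2 = 281.1 mol.
Outlet amounts (n = n₀ + ν ξ):
  C: 1945 − 2(281.1) = 1383
  D: 615.9 − 1(281.1) = 334.8
  A: 0 + 2(281.1) = 562.2
  B: 225.7 (inert)

335 mol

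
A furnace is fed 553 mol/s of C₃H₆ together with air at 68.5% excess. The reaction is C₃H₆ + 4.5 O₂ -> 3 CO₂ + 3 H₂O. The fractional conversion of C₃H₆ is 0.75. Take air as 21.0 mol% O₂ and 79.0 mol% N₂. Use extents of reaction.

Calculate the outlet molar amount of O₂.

2330 mol/s

Stoichiometric O₂ = 4.5 × 553 = 2488 mol/s; O₂ fed = 2488 × 1.685 = 4193 mol/s.
N₂ fed = 4193 × 79/21 = 15770 mol/s.
Fuel reacted = 0.75 × 553 → ξ = 414.8 mol/s.
Outlet (n = n₀ + ν ξ):
  C₃H₆: 553 − 1(414.8) = 138.2
  O₂: 4193 − 4.5(414.8) = 2327
  N₂: 15770 (inert)
  CO₂: 0 + 3(414.8) = 1244
  H₂O: 0 + 3(414.8) = 1244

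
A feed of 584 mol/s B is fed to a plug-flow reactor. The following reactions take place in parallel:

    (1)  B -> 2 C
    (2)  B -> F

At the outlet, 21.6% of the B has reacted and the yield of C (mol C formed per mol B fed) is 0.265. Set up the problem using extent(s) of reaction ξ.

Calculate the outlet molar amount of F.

Yield of C: 2ξ₁ / 584 = 0.265 → ξ₁ = 77.38 mol/s.
Conversion of B: 1ξ₁ + 1ξ₂ = 0.216 × 584 = 126.1 → ξ₂ = 48.76 mol/s.
Outlet amounts (n = n₀ + Σ ν·ξ):
  B: 584 − 1(77.38) − 1(48.76) = 457.9
  C: 0 + 2(77.38) = 154.8
  F: 0 + 1(48.76) = 48.76

48.8 mol/s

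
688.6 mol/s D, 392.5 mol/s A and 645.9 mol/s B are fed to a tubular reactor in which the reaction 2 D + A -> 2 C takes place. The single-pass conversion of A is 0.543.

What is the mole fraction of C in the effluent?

0.282

A reacted = 0.543 × 392.5 = 213.1 mol/s; ν_A = −1, so ξ = 213.1/1 = 213.1 mol/s.
Outlet amounts (n = n₀ + ν ξ):
  D: 688.6 − 2(213.1) = 262.3
  A: 392.5 − 1(213.1) = 179.4
  C: 0 + 2(213.1) = 426.3
  B: 645.9 (inert)
Total out = 1514 mol/s; y_C = 426.3 / 1514 = 0.2816.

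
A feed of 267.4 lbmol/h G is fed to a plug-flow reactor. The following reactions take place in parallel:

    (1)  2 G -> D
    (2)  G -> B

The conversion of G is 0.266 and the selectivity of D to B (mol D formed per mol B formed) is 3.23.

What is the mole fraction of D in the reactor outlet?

0.13

Conversion of G: G consumed = 0.266 × 267.4 = 71.13 lbmol/h = 2ξ₁ + 1ξ₂.
Selectivity: 1ξ₁ / (1ξ₂) = 3.23 → ξ₁ = 3.23 ξ₂.
Substitute: (2·3.23 + 1) ξ₂ = 71.13 → ξ₂ = 9.535 lbmol/h, ξ₁ = 30.8 lbmol/h.
Outlet amounts (n = n₀ + Σ ν·ξ):
  G: 267.4 − 2(30.8) − 1(9.535) = 196.3
  D: 0 + 1(30.8) = 30.8
  B: 0 + 1(9.535) = 9.535
Total out = 236.6 lbmol/h; y_D = 30.8 / 236.6 = 0.1302.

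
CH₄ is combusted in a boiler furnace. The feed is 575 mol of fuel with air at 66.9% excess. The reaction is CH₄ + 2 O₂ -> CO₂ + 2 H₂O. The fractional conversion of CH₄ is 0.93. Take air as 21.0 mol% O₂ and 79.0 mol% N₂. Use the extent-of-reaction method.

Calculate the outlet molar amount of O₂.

850 mol

Stoichiometric O₂ = 2 × 575 = 1150 mol; O₂ fed = 1150 × 1.669 = 1919 mol.
N₂ fed = 1919 × 79/21 = 7220 mol.
Fuel reacted = 0.93 × 575 → ξ = 534.8 mol.
Outlet (n = n₀ + ν ξ):
  CH₄: 575 − 1(534.8) = 40.25
  O₂: 1919 − 2(534.8) = 849.9
  N₂: 7220 (inert)
  CO₂: 0 + 1(534.8) = 534.8
  H₂O: 0 + 2(534.8) = 1070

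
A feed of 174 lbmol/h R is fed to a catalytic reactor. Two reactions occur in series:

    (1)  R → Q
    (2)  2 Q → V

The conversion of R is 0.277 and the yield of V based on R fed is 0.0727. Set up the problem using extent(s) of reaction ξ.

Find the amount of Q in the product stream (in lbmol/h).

Conversion of R: R consumed = 1ξ₁ = 0.277 × 174 → ξ₁ = 48.2 lbmol/h.
Yield of V: 1ξ₂ / 174 = 0.0727 → ξ₂ = 12.65 lbmol/h.
Outlet amounts (n = n₀ + Σ ν·ξ):
  R: 174 − 1(48.2) = 125.8
  Q: 0 + 1(48.2) − 2(12.65) = 22.9
  V: 0 + 1(12.65) = 12.65

22.9 lbmol/h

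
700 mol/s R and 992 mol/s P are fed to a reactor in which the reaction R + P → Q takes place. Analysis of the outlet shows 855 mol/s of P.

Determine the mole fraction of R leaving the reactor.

0.362

For P: n = n₀ − 1ξ → 855 = 992 − 1ξ, giving ξ = 137 mol/s.
Outlet amounts (n = n₀ + ν ξ):
  R: 700 − 1(137) = 563
  P: 992 − 1(137) = 855
  Q: 0 + 1(137) = 137
Total out = 1555 mol/s; y_R = 563 / 1555 = 0.3621.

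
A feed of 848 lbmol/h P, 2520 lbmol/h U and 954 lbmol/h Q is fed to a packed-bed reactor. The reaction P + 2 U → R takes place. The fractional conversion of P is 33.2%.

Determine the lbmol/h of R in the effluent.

282 lbmol/h

P reacted = 0.332 × 848 = 281.5 lbmol/h; ν_P = −1, so ξ = 281.5/1 = 281.5 lbmol/h.
Outlet amounts (n = n₀ + ν ξ):
  P: 848 − 1(281.5) = 566.5
  U: 2520 − 2(281.5) = 1957
  R: 0 + 1(281.5) = 281.5
  Q: 954 (inert)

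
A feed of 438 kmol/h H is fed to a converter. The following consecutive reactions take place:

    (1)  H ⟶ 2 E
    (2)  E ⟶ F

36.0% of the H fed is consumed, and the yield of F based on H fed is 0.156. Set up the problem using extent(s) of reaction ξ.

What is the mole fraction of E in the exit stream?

Conversion of H: H consumed = 1ξ₁ = 0.36 × 438 → ξ₁ = 157.7 kmol/h.
Yield of F: 1ξ₂ / 438 = 0.156 → ξ₂ = 68.33 kmol/h.
Outlet amounts (n = n₀ + Σ ν·ξ):
  H: 438 − 1(157.7) = 280.3
  E: 0 + 2(157.7) − 1(68.33) = 247
  F: 0 + 1(68.33) = 68.33
Total out = 595.7 kmol/h; y_E = 247 / 595.7 = 0.4147.

0.415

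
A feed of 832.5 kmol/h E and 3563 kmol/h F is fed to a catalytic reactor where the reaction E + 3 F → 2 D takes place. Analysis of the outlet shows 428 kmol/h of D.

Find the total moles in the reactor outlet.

3970 kmol/h

For D: n = n₀ + 2ξ → 428 = 0 + 2ξ, giving ξ = 214 kmol/h.
Outlet amounts (n = n₀ + ν ξ):
  E: 832.5 − 1(214) = 618.5
  F: 3563 − 3(214) = 2921
  D: 0 + 2(214) = 428
Total out = 618.5 + 2921 + 428 = 3968 kmol/h.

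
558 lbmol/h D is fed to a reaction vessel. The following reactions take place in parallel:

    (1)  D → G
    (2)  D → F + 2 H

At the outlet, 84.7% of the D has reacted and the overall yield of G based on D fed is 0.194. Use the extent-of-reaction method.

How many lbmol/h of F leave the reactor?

364 lbmol/h

Yield of G: 1ξ₁ / 558 = 0.194 → ξ₁ = 108.3 lbmol/h.
Conversion of D: 1ξ₁ + 1ξ₂ = 0.847 × 558 = 472.6 → ξ₂ = 364.4 lbmol/h.
Outlet amounts (n = n₀ + Σ ν·ξ):
  D: 558 − 1(108.3) − 1(364.4) = 85.37
  G: 0 + 1(108.3) = 108.3
  F: 0 + 1(364.4) = 364.4
  H: 0 + 2(364.4) = 728.7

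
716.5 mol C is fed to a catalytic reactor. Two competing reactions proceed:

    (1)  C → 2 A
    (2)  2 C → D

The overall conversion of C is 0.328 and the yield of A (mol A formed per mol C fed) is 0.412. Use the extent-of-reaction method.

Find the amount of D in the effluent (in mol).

Yield of A: 2ξ₁ / 716.5 = 0.412 → ξ₁ = 147.6 mol.
Conversion of C: 1ξ₁ + 2ξ₂ = 0.328 × 716.5 = 235 → ξ₂ = 43.71 mol.
Outlet amounts (n = n₀ + Σ ν·ξ):
  C: 716.5 − 1(147.6) − 2(43.71) = 481.5
  A: 0 + 2(147.6) = 295.2
  D: 0 + 1(43.71) = 43.71

43.7 mol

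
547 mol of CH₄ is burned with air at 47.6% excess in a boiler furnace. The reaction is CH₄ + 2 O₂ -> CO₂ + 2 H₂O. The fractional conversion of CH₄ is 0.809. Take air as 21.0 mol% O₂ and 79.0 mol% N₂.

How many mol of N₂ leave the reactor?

6070 mol

Stoichiometric O₂ = 2 × 547 = 1094 mol; O₂ fed = 1094 × 1.476 = 1615 mol.
N₂ fed = 1615 × 79/21 = 6075 mol.
Fuel reacted = 0.809 × 547 → ξ = 442.5 mol.
Outlet (n = n₀ + ν ξ):
  CH₄: 547 − 1(442.5) = 104.5
  O₂: 1615 − 2(442.5) = 729.7
  N₂: 6075 (inert)
  CO₂: 0 + 1(442.5) = 442.5
  H₂O: 0 + 2(442.5) = 885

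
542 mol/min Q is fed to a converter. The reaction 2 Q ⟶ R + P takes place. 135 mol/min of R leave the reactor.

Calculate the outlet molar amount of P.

For R: n = n₀ + 1ξ → 135 = 0 + 1ξ, giving ξ = 135 mol/min.
Outlet amounts (n = n₀ + ν ξ):
  Q: 542 − 2(135) = 272
  R: 0 + 1(135) = 135
  P: 0 + 1(135) = 135

135 mol/min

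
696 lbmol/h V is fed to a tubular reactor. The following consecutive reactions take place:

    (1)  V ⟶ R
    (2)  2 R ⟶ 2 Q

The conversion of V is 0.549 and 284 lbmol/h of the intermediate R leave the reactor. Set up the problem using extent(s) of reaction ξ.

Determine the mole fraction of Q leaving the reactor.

0.141

Conversion of V: V consumed = 1ξ₁ = 0.549 × 696 → ξ₁ = 382.1 lbmol/h.
R balance: n_R = 0 + 1ξ₁ − 2ξ₂ = 284 → ξ₂ = (1·382.1 − 284)/2 = 49.05 lbmol/h.
Outlet amounts (n = n₀ + Σ ν·ξ):
  V: 696 − 1(382.1) = 313.9
  R: 0 + 1(382.1) − 2(49.05) = 284
  Q: 0 + 2(49.05) = 98.1
Total out = 696 lbmol/h; y_Q = 98.1 / 696 = 0.141.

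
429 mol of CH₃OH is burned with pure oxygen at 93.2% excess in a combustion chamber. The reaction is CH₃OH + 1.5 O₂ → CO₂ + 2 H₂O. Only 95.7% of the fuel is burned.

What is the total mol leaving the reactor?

Stoichiometric O₂ = 1.5 × 429 = 643.5 mol; O₂ fed = 643.5 × 1.932 = 1243 mol.
Fuel reacted = 0.957 × 429 → ξ = 410.6 mol.
Outlet (n = n₀ + ν ξ):
  CH₃OH: 429 − 1(410.6) = 18.45
  O₂: 1243 − 1.5(410.6) = 627.4
  CO₂: 0 + 1(410.6) = 410.6
  H₂O: 0 + 2(410.6) = 821.1
Total out = 18.45 + 627.4 + 410.6 + 821.1 = 1878 mol.

1880 mol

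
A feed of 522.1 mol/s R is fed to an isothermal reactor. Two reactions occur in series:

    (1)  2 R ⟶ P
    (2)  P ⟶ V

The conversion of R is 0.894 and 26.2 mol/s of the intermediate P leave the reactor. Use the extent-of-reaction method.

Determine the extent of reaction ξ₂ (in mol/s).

Conversion of R: R consumed = 2ξ₁ = 0.894 × 522.1 → ξ₁ = 233.4 mol/s.
P balance: n_P = 0 + 1ξ₁ − 1ξ₂ = 26.2 → ξ₂ = (1·233.4 − 26.2)/1 = 207.2 mol/s.
Outlet amounts (n = n₀ + Σ ν·ξ):
  R: 522.1 − 2(233.4) = 55.34
  P: 0 + 1(233.4) − 1(207.2) = 26.2
  V: 0 + 1(207.2) = 207.2

ξ₂ = 207 mol/s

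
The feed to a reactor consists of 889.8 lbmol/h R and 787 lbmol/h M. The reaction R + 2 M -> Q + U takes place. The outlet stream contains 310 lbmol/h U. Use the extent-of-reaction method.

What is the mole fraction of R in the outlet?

For U: n = n₀ + 1ξ → 310 = 0 + 1ξ, giving ξ = 310 lbmol/h.
Outlet amounts (n = n₀ + ν ξ):
  R: 889.8 − 1(310) = 579.8
  M: 787 − 2(310) = 167
  Q: 0 + 1(310) = 310
  U: 0 + 1(310) = 310
Total out = 1367 lbmol/h; y_R = 579.8 / 1367 = 0.4242.

0.424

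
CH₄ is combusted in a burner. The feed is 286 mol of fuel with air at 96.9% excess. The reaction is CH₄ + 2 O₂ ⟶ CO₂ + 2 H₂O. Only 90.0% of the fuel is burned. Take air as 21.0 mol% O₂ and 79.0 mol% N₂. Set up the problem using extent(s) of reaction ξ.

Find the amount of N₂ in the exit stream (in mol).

Stoichiometric O₂ = 2 × 286 = 572 mol; O₂ fed = 572 × 1.969 = 1126 mol.
N₂ fed = 1126 × 79/21 = 4237 mol.
Fuel reacted = 0.9 × 286 → ξ = 257.4 mol.
Outlet (n = n₀ + ν ξ):
  CH₄: 286 − 1(257.4) = 28.6
  O₂: 1126 − 2(257.4) = 611.5
  N₂: 4237 (inert)
  CO₂: 0 + 1(257.4) = 257.4
  H₂O: 0 + 2(257.4) = 514.8

4240 mol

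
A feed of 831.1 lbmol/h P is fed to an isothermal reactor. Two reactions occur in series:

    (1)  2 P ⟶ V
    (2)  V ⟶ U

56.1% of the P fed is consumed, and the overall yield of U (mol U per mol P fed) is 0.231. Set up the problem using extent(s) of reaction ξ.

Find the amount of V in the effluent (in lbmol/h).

Conversion of P: P consumed = 2ξ₁ = 0.561 × 831.1 → ξ₁ = 233.1 lbmol/h.
Yield of U: 1ξ₂ / 831.1 = 0.231 → ξ₂ = 192 lbmol/h.
Outlet amounts (n = n₀ + Σ ν·ξ):
  P: 831.1 − 2(233.1) = 364.9
  V: 0 + 1(233.1) − 1(192) = 41.14
  U: 0 + 1(192) = 192

41.1 lbmol/h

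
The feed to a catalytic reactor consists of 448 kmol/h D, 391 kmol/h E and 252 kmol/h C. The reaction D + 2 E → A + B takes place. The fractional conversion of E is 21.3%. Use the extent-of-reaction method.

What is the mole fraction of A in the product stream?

0.0397

E reacted = 0.213 × 391 = 83.28 kmol/h; ν_E = −2, so ξ = 83.28/2 = 41.64 kmol/h.
Outlet amounts (n = n₀ + ν ξ):
  D: 448 − 1(41.64) = 406.4
  E: 391 − 2(41.64) = 307.7
  A: 0 + 1(41.64) = 41.64
  B: 0 + 1(41.64) = 41.64
  C: 252 (inert)
Total out = 1049 kmol/h; y_A = 41.64 / 1049 = 0.03968.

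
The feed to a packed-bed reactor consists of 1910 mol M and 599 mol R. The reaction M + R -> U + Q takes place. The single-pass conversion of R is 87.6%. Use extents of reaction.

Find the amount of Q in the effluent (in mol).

R reacted = 0.876 × 599 = 524.7 mol; ν_R = −1, so ξ = 524.7/1 = 524.7 mol.
Outlet amounts (n = n₀ + ν ξ):
  M: 1910 − 1(524.7) = 1385
  R: 599 − 1(524.7) = 74.28
  U: 0 + 1(524.7) = 524.7
  Q: 0 + 1(524.7) = 524.7

525 mol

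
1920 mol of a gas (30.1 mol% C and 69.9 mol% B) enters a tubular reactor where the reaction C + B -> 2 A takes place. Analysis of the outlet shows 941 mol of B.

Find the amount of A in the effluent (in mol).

For B: n = n₀ − 1ξ → 941 = 1342 − 1ξ, giving ξ = 401.1 mol.
Outlet amounts (n = n₀ + ν ξ):
  C: 577.9 − 1(401.1) = 176.8
  B: 1342 − 1(401.1) = 941
  A: 0 + 2(401.1) = 802.2

802 mol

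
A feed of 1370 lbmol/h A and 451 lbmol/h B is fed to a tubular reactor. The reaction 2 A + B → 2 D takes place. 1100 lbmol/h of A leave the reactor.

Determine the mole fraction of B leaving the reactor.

For A: n = n₀ − 2ξ → 1100 = 1370 − 2ξ, giving ξ = 135 lbmol/h.
Outlet amounts (n = n₀ + ν ξ):
  A: 1370 − 2(135) = 1100
  B: 451 − 1(135) = 316
  D: 0 + 2(135) = 270
Total out = 1686 lbmol/h; y_B = 316 / 1686 = 0.1874.

0.187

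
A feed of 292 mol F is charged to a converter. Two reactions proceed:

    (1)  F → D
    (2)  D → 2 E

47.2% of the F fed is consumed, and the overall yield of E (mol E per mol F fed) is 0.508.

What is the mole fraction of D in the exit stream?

0.174

Conversion of F: F consumed = 1ξ₁ = 0.472 × 292 → ξ₁ = 137.8 mol.
Yield of E: 2ξ₂ / 292 = 0.508 → ξ₂ = 74.17 mol.
Outlet amounts (n = n₀ + Σ ν·ξ):
  F: 292 − 1(137.8) = 154.2
  D: 0 + 1(137.8) − 1(74.17) = 63.66
  E: 0 + 2(74.17) = 148.3
Total out = 366.2 mol; y_D = 63.66 / 366.2 = 0.1738.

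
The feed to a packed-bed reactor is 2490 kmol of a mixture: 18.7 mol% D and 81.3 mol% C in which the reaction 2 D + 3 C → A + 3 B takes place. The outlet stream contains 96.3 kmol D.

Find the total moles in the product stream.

2310 kmol

For D: n = n₀ − 2ξ → 96.3 = 465.6 − 2ξ, giving ξ = 184.7 kmol.
Outlet amounts (n = n₀ + ν ξ):
  D: 465.6 − 2(184.7) = 96.3
  C: 2024 − 3(184.7) = 1470
  A: 0 + 1(184.7) = 184.7
  B: 0 + 3(184.7) = 554
Total out = 96.3 + 1470 + 184.7 + 554 = 2305 kmol.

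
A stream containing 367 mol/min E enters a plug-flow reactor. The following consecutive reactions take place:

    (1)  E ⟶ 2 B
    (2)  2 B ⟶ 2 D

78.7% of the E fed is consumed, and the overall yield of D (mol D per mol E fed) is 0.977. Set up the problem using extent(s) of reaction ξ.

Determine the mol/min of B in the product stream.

Conversion of E: E consumed = 1ξ₁ = 0.787 × 367 → ξ₁ = 288.8 mol/min.
Yield of D: 2ξ₂ / 367 = 0.977 → ξ₂ = 179.3 mol/min.
Outlet amounts (n = n₀ + Σ ν·ξ):
  E: 367 − 1(288.8) = 78.17
  B: 0 + 2(288.8) − 2(179.3) = 219.1
  D: 0 + 2(179.3) = 358.6

219 mol/min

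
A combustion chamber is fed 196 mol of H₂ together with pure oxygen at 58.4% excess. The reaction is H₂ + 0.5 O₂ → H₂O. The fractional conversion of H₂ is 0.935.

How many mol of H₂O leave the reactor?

183 mol

Stoichiometric O₂ = 0.5 × 196 = 98 mol; O₂ fed = 98 × 1.584 = 155.2 mol.
Fuel reacted = 0.935 × 196 → ξ = 183.3 mol.
Outlet (n = n₀ + ν ξ):
  H₂: 196 − 1(183.3) = 12.74
  O₂: 155.2 − 0.5(183.3) = 63.6
  H₂O: 0 + 1(183.3) = 183.3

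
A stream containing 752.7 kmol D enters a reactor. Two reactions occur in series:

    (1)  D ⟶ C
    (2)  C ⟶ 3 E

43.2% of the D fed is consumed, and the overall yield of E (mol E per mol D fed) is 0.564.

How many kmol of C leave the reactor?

184 kmol

Conversion of D: D consumed = 1ξ₁ = 0.432 × 752.7 → ξ₁ = 325.2 kmol.
Yield of E: 3ξ₂ / 752.7 = 0.564 → ξ₂ = 141.5 kmol.
Outlet amounts (n = n₀ + Σ ν·ξ):
  D: 752.7 − 1(325.2) = 427.5
  C: 0 + 1(325.2) − 1(141.5) = 183.7
  E: 0 + 3(141.5) = 424.5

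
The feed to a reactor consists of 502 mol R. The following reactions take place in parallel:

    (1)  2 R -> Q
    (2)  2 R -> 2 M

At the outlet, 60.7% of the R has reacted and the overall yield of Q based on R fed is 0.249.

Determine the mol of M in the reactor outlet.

54.7 mol

Yield of Q: 1ξ₁ / 502 = 0.249 → ξ₁ = 125 mol.
Conversion of R: 2ξ₁ + 2ξ₂ = 0.607 × 502 = 304.7 → ξ₂ = 27.36 mol.
Outlet amounts (n = n₀ + Σ ν·ξ):
  R: 502 − 2(125) − 2(27.36) = 197.3
  Q: 0 + 1(125) = 125
  M: 0 + 2(27.36) = 54.72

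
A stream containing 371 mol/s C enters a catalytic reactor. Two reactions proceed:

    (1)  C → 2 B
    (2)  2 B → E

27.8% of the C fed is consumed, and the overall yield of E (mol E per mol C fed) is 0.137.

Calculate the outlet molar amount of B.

Conversion of C: C consumed = 1ξ₁ = 0.278 × 371 → ξ₁ = 103.1 mol/s.
Yield of E: 1ξ₂ / 371 = 0.137 → ξ₂ = 50.83 mol/s.
Outlet amounts (n = n₀ + Σ ν·ξ):
  C: 371 − 1(103.1) = 267.9
  B: 0 + 2(103.1) − 2(50.83) = 104.6
  E: 0 + 1(50.83) = 50.83

105 mol/s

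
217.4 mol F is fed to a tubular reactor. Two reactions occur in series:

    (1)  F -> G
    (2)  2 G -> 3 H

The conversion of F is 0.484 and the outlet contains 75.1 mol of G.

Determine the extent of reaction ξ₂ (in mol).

Conversion of F: F consumed = 1ξ₁ = 0.484 × 217.4 → ξ₁ = 105.2 mol.
G balance: n_G = 0 + 1ξ₁ − 2ξ₂ = 75.1 → ξ₂ = (1·105.2 − 75.1)/2 = 15.06 mol.
Outlet amounts (n = n₀ + Σ ν·ξ):
  F: 217.4 − 1(105.2) = 112.2
  G: 0 + 1(105.2) − 2(15.06) = 75.1
  H: 0 + 3(15.06) = 45.18

ξ₂ = 15.1 mol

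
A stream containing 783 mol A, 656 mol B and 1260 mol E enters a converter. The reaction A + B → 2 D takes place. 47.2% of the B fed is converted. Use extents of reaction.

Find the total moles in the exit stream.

2700 mol

B reacted = 0.472 × 656 = 309.6 mol; ν_B = −1, so ξ = 309.6/1 = 309.6 mol.
Outlet amounts (n = n₀ + ν ξ):
  A: 783 − 1(309.6) = 473.4
  B: 656 − 1(309.6) = 346.4
  D: 0 + 2(309.6) = 619.3
  E: 1260 (inert)
Total out = 473.4 + 346.4 + 619.3 + 1260 = 2699 mol.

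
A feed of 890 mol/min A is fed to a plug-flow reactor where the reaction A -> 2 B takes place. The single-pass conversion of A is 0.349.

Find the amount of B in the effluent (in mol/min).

621 mol/min

A reacted = 0.349 × 890 = 310.6 mol/min; ν_A = −1, so ξ = 310.6/1 = 310.6 mol/min.
Outlet amounts (n = n₀ + ν ξ):
  A: 890 − 1(310.6) = 579.4
  B: 0 + 2(310.6) = 621.2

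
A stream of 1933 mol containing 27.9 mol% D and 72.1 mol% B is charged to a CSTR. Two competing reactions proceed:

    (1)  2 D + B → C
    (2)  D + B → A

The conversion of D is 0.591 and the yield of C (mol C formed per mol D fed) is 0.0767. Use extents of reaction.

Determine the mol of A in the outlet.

236 mol

Yield of C: 1ξ₁ / 539.3 = 0.0767 → ξ₁ = 41.36 mol.
Conversion of D: 2ξ₁ + 1ξ₂ = 0.591 × 539.3 = 318.7 → ξ₂ = 236 mol.
Outlet amounts (n = n₀ + Σ ν·ξ):
  D: 539.3 − 2(41.36) − 1(236) = 220.6
  B: 1394 − 1(41.36) − 1(236) = 1116
  C: 0 + 1(41.36) = 41.36
  A: 0 + 1(236) = 236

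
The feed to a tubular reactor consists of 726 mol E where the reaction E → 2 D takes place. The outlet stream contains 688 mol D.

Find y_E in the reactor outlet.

0.357

For D: n = n₀ + 2ξ → 688 = 0 + 2ξ, giving ξ = 344 mol.
Outlet amounts (n = n₀ + ν ξ):
  E: 726 − 1(344) = 382
  D: 0 + 2(344) = 688
Total out = 1070 mol; y_E = 382 / 1070 = 0.357.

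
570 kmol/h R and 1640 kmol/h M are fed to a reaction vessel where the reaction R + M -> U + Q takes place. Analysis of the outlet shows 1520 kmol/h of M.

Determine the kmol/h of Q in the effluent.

120 kmol/h

For M: n = n₀ − 1ξ → 1520 = 1640 − 1ξ, giving ξ = 120 kmol/h.
Outlet amounts (n = n₀ + ν ξ):
  R: 570 − 1(120) = 450
  M: 1640 − 1(120) = 1520
  U: 0 + 1(120) = 120
  Q: 0 + 1(120) = 120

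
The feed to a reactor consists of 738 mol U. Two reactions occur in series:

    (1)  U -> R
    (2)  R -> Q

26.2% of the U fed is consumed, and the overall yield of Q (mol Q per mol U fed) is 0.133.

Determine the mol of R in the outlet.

95.2 mol

Conversion of U: U consumed = 1ξ₁ = 0.262 × 738 → ξ₁ = 193.4 mol.
Yield of Q: 1ξ₂ / 738 = 0.133 → ξ₂ = 98.15 mol.
Outlet amounts (n = n₀ + Σ ν·ξ):
  U: 738 − 1(193.4) = 544.6
  R: 0 + 1(193.4) − 1(98.15) = 95.2
  Q: 0 + 1(98.15) = 98.15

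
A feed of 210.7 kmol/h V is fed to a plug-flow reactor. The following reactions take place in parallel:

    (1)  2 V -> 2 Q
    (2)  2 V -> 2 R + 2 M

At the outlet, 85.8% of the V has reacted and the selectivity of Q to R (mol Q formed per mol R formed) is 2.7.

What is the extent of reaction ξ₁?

Conversion of V: V consumed = 0.858 × 210.7 = 180.8 kmol/h = 2ξ₁ + 2ξ₂.
Selectivity: 2ξ₁ / (2ξ₂) = 2.7 → ξ₁ = 2.7 ξ₂.
Substitute: (2·2.7 + 2) ξ₂ = 180.8 → ξ₂ = 24.43 kmol/h, ξ₁ = 65.96 kmol/h.
Outlet amounts (n = n₀ + Σ ν·ξ):
  V: 210.7 − 2(65.96) − 2(24.43) = 29.92
  Q: 0 + 2(65.96) = 131.9
  R: 0 + 2(24.43) = 48.86
  M: 0 + 2(24.43) = 48.86

ξ₁ = 66 kmol/h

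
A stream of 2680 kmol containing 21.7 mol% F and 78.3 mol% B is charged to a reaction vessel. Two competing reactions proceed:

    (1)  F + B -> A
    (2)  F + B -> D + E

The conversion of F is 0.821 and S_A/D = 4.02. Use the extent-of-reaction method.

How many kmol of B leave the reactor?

1620 kmol

Conversion of F: F consumed = 0.821 × 581.6 = 477.5 kmol = 1ξ₁ + 1ξ₂.
Selectivity: 1ξ₁ / (1ξ₂) = 4.02 → ξ₁ = 4.02 ξ₂.
Substitute: (1·4.02 + 1) ξ₂ = 477.5 → ξ₂ = 95.11 kmol, ξ₁ = 382.3 kmol.
Outlet amounts (n = n₀ + Σ ν·ξ):
  F: 581.6 − 1(382.3) − 1(95.11) = 104.1
  B: 2098 − 1(382.3) − 1(95.11) = 1621
  A: 0 + 1(382.3) = 382.3
  D: 0 + 1(95.11) = 95.11
  E: 0 + 1(95.11) = 95.11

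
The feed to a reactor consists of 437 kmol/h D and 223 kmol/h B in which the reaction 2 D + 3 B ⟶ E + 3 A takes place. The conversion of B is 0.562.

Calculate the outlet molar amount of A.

B reacted = 0.562 × 223 = 125.3 kmol/h; ν_B = −3, so ξ = 125.3/3 = 41.78 kmol/h.
Outlet amounts (n = n₀ + ν ξ):
  D: 437 − 2(41.78) = 353.4
  B: 223 − 3(41.78) = 97.67
  E: 0 + 1(41.78) = 41.78
  A: 0 + 3(41.78) = 125.3

125 kmol/h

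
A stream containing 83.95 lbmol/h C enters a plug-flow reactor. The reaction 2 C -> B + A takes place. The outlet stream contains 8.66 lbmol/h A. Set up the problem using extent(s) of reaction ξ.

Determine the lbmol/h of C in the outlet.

For A: n = n₀ + 1ξ → 8.66 = 0 + 1ξ, giving ξ = 8.66 lbmol/h.
Outlet amounts (n = n₀ + ν ξ):
  C: 83.95 − 2(8.66) = 66.63
  B: 0 + 1(8.66) = 8.66
  A: 0 + 1(8.66) = 8.66

66.6 lbmol/h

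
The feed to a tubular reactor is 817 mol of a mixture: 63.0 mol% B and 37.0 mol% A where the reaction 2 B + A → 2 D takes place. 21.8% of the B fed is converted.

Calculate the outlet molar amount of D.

112 mol

B reacted = 0.218 × 514.7 = 112.2 mol; ν_B = −2, so ξ = 112.2/2 = 56.1 mol.
Outlet amounts (n = n₀ + ν ξ):
  B: 514.7 − 2(56.1) = 402.5
  A: 302.3 − 1(56.1) = 246.2
  D: 0 + 2(56.1) = 112.2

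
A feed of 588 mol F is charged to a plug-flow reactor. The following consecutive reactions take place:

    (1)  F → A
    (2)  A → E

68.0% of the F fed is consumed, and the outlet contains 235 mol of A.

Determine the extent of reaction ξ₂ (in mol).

ξ₂ = 165 mol

Conversion of F: F consumed = 1ξ₁ = 0.68 × 588 → ξ₁ = 399.8 mol.
A balance: n_A = 0 + 1ξ₁ − 1ξ₂ = 235 → ξ₂ = (1·399.8 − 235)/1 = 164.8 mol.
Outlet amounts (n = n₀ + Σ ν·ξ):
  F: 588 − 1(399.8) = 188.2
  A: 0 + 1(399.8) − 1(164.8) = 235
  E: 0 + 1(164.8) = 164.8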